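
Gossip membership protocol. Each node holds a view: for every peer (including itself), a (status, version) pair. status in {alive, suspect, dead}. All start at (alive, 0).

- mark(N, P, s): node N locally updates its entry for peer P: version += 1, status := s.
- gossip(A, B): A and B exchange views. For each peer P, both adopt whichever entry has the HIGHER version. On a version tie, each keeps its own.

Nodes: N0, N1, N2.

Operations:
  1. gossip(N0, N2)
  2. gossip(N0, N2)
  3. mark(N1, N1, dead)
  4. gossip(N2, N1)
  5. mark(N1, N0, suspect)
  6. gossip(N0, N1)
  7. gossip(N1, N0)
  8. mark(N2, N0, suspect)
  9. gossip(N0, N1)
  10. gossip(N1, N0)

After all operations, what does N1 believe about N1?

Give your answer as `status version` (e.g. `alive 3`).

Op 1: gossip N0<->N2 -> N0.N0=(alive,v0) N0.N1=(alive,v0) N0.N2=(alive,v0) | N2.N0=(alive,v0) N2.N1=(alive,v0) N2.N2=(alive,v0)
Op 2: gossip N0<->N2 -> N0.N0=(alive,v0) N0.N1=(alive,v0) N0.N2=(alive,v0) | N2.N0=(alive,v0) N2.N1=(alive,v0) N2.N2=(alive,v0)
Op 3: N1 marks N1=dead -> (dead,v1)
Op 4: gossip N2<->N1 -> N2.N0=(alive,v0) N2.N1=(dead,v1) N2.N2=(alive,v0) | N1.N0=(alive,v0) N1.N1=(dead,v1) N1.N2=(alive,v0)
Op 5: N1 marks N0=suspect -> (suspect,v1)
Op 6: gossip N0<->N1 -> N0.N0=(suspect,v1) N0.N1=(dead,v1) N0.N2=(alive,v0) | N1.N0=(suspect,v1) N1.N1=(dead,v1) N1.N2=(alive,v0)
Op 7: gossip N1<->N0 -> N1.N0=(suspect,v1) N1.N1=(dead,v1) N1.N2=(alive,v0) | N0.N0=(suspect,v1) N0.N1=(dead,v1) N0.N2=(alive,v0)
Op 8: N2 marks N0=suspect -> (suspect,v1)
Op 9: gossip N0<->N1 -> N0.N0=(suspect,v1) N0.N1=(dead,v1) N0.N2=(alive,v0) | N1.N0=(suspect,v1) N1.N1=(dead,v1) N1.N2=(alive,v0)
Op 10: gossip N1<->N0 -> N1.N0=(suspect,v1) N1.N1=(dead,v1) N1.N2=(alive,v0) | N0.N0=(suspect,v1) N0.N1=(dead,v1) N0.N2=(alive,v0)

Answer: dead 1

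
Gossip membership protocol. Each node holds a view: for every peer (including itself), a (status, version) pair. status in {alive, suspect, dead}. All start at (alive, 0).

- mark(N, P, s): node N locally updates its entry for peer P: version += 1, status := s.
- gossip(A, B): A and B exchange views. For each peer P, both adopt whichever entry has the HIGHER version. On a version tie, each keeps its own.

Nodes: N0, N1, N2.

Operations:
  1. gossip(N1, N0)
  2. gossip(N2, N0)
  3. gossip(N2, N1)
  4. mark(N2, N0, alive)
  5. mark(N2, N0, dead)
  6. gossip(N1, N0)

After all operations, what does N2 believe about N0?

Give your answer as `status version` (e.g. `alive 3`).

Answer: dead 2

Derivation:
Op 1: gossip N1<->N0 -> N1.N0=(alive,v0) N1.N1=(alive,v0) N1.N2=(alive,v0) | N0.N0=(alive,v0) N0.N1=(alive,v0) N0.N2=(alive,v0)
Op 2: gossip N2<->N0 -> N2.N0=(alive,v0) N2.N1=(alive,v0) N2.N2=(alive,v0) | N0.N0=(alive,v0) N0.N1=(alive,v0) N0.N2=(alive,v0)
Op 3: gossip N2<->N1 -> N2.N0=(alive,v0) N2.N1=(alive,v0) N2.N2=(alive,v0) | N1.N0=(alive,v0) N1.N1=(alive,v0) N1.N2=(alive,v0)
Op 4: N2 marks N0=alive -> (alive,v1)
Op 5: N2 marks N0=dead -> (dead,v2)
Op 6: gossip N1<->N0 -> N1.N0=(alive,v0) N1.N1=(alive,v0) N1.N2=(alive,v0) | N0.N0=(alive,v0) N0.N1=(alive,v0) N0.N2=(alive,v0)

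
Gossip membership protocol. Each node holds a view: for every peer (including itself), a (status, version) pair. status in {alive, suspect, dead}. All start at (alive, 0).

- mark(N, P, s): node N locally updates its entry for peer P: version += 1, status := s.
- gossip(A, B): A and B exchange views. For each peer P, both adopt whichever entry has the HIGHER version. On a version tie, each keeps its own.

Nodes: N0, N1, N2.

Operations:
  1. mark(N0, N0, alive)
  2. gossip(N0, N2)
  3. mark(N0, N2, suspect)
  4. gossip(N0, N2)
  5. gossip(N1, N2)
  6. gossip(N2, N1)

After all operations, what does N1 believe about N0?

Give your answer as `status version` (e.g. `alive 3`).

Op 1: N0 marks N0=alive -> (alive,v1)
Op 2: gossip N0<->N2 -> N0.N0=(alive,v1) N0.N1=(alive,v0) N0.N2=(alive,v0) | N2.N0=(alive,v1) N2.N1=(alive,v0) N2.N2=(alive,v0)
Op 3: N0 marks N2=suspect -> (suspect,v1)
Op 4: gossip N0<->N2 -> N0.N0=(alive,v1) N0.N1=(alive,v0) N0.N2=(suspect,v1) | N2.N0=(alive,v1) N2.N1=(alive,v0) N2.N2=(suspect,v1)
Op 5: gossip N1<->N2 -> N1.N0=(alive,v1) N1.N1=(alive,v0) N1.N2=(suspect,v1) | N2.N0=(alive,v1) N2.N1=(alive,v0) N2.N2=(suspect,v1)
Op 6: gossip N2<->N1 -> N2.N0=(alive,v1) N2.N1=(alive,v0) N2.N2=(suspect,v1) | N1.N0=(alive,v1) N1.N1=(alive,v0) N1.N2=(suspect,v1)

Answer: alive 1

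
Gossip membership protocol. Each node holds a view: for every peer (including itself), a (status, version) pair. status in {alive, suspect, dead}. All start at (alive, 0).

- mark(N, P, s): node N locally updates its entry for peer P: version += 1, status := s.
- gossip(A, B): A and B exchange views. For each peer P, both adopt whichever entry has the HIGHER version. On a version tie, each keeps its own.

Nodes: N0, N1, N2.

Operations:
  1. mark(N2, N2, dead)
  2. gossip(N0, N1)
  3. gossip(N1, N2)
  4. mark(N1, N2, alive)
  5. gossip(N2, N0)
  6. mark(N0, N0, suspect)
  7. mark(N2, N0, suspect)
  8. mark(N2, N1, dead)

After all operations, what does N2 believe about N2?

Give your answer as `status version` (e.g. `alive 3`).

Answer: dead 1

Derivation:
Op 1: N2 marks N2=dead -> (dead,v1)
Op 2: gossip N0<->N1 -> N0.N0=(alive,v0) N0.N1=(alive,v0) N0.N2=(alive,v0) | N1.N0=(alive,v0) N1.N1=(alive,v0) N1.N2=(alive,v0)
Op 3: gossip N1<->N2 -> N1.N0=(alive,v0) N1.N1=(alive,v0) N1.N2=(dead,v1) | N2.N0=(alive,v0) N2.N1=(alive,v0) N2.N2=(dead,v1)
Op 4: N1 marks N2=alive -> (alive,v2)
Op 5: gossip N2<->N0 -> N2.N0=(alive,v0) N2.N1=(alive,v0) N2.N2=(dead,v1) | N0.N0=(alive,v0) N0.N1=(alive,v0) N0.N2=(dead,v1)
Op 6: N0 marks N0=suspect -> (suspect,v1)
Op 7: N2 marks N0=suspect -> (suspect,v1)
Op 8: N2 marks N1=dead -> (dead,v1)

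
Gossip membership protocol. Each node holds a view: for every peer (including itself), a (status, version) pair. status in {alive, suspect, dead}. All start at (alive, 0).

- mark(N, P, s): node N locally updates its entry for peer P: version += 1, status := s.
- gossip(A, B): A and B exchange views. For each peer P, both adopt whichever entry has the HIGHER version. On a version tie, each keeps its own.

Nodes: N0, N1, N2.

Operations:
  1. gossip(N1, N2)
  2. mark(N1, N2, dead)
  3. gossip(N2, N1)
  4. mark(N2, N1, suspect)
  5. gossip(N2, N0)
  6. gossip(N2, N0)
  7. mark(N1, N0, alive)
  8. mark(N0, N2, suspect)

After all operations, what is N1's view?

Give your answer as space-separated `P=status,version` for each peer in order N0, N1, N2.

Op 1: gossip N1<->N2 -> N1.N0=(alive,v0) N1.N1=(alive,v0) N1.N2=(alive,v0) | N2.N0=(alive,v0) N2.N1=(alive,v0) N2.N2=(alive,v0)
Op 2: N1 marks N2=dead -> (dead,v1)
Op 3: gossip N2<->N1 -> N2.N0=(alive,v0) N2.N1=(alive,v0) N2.N2=(dead,v1) | N1.N0=(alive,v0) N1.N1=(alive,v0) N1.N2=(dead,v1)
Op 4: N2 marks N1=suspect -> (suspect,v1)
Op 5: gossip N2<->N0 -> N2.N0=(alive,v0) N2.N1=(suspect,v1) N2.N2=(dead,v1) | N0.N0=(alive,v0) N0.N1=(suspect,v1) N0.N2=(dead,v1)
Op 6: gossip N2<->N0 -> N2.N0=(alive,v0) N2.N1=(suspect,v1) N2.N2=(dead,v1) | N0.N0=(alive,v0) N0.N1=(suspect,v1) N0.N2=(dead,v1)
Op 7: N1 marks N0=alive -> (alive,v1)
Op 8: N0 marks N2=suspect -> (suspect,v2)

Answer: N0=alive,1 N1=alive,0 N2=dead,1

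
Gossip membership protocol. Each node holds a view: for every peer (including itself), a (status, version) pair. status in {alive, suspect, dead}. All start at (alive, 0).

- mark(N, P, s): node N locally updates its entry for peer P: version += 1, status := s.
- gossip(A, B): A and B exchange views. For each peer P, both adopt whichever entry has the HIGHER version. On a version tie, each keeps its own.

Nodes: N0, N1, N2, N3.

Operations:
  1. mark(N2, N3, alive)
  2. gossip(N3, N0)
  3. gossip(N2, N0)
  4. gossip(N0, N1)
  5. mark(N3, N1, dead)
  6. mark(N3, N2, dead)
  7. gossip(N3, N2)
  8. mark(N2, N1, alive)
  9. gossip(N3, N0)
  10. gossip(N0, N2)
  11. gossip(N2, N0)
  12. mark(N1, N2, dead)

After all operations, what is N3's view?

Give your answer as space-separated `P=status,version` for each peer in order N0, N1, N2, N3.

Answer: N0=alive,0 N1=dead,1 N2=dead,1 N3=alive,1

Derivation:
Op 1: N2 marks N3=alive -> (alive,v1)
Op 2: gossip N3<->N0 -> N3.N0=(alive,v0) N3.N1=(alive,v0) N3.N2=(alive,v0) N3.N3=(alive,v0) | N0.N0=(alive,v0) N0.N1=(alive,v0) N0.N2=(alive,v0) N0.N3=(alive,v0)
Op 3: gossip N2<->N0 -> N2.N0=(alive,v0) N2.N1=(alive,v0) N2.N2=(alive,v0) N2.N3=(alive,v1) | N0.N0=(alive,v0) N0.N1=(alive,v0) N0.N2=(alive,v0) N0.N3=(alive,v1)
Op 4: gossip N0<->N1 -> N0.N0=(alive,v0) N0.N1=(alive,v0) N0.N2=(alive,v0) N0.N3=(alive,v1) | N1.N0=(alive,v0) N1.N1=(alive,v0) N1.N2=(alive,v0) N1.N3=(alive,v1)
Op 5: N3 marks N1=dead -> (dead,v1)
Op 6: N3 marks N2=dead -> (dead,v1)
Op 7: gossip N3<->N2 -> N3.N0=(alive,v0) N3.N1=(dead,v1) N3.N2=(dead,v1) N3.N3=(alive,v1) | N2.N0=(alive,v0) N2.N1=(dead,v1) N2.N2=(dead,v1) N2.N3=(alive,v1)
Op 8: N2 marks N1=alive -> (alive,v2)
Op 9: gossip N3<->N0 -> N3.N0=(alive,v0) N3.N1=(dead,v1) N3.N2=(dead,v1) N3.N3=(alive,v1) | N0.N0=(alive,v0) N0.N1=(dead,v1) N0.N2=(dead,v1) N0.N3=(alive,v1)
Op 10: gossip N0<->N2 -> N0.N0=(alive,v0) N0.N1=(alive,v2) N0.N2=(dead,v1) N0.N3=(alive,v1) | N2.N0=(alive,v0) N2.N1=(alive,v2) N2.N2=(dead,v1) N2.N3=(alive,v1)
Op 11: gossip N2<->N0 -> N2.N0=(alive,v0) N2.N1=(alive,v2) N2.N2=(dead,v1) N2.N3=(alive,v1) | N0.N0=(alive,v0) N0.N1=(alive,v2) N0.N2=(dead,v1) N0.N3=(alive,v1)
Op 12: N1 marks N2=dead -> (dead,v1)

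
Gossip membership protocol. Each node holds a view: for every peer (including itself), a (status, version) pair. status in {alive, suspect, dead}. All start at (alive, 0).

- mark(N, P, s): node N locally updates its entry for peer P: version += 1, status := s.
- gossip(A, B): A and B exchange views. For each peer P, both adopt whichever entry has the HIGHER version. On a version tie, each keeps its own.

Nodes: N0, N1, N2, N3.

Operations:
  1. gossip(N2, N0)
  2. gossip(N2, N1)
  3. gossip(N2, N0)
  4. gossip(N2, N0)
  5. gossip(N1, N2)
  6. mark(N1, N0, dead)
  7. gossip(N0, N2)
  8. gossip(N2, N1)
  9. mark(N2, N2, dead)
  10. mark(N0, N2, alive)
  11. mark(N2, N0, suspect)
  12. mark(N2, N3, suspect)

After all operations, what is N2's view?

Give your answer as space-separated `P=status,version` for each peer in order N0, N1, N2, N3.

Op 1: gossip N2<->N0 -> N2.N0=(alive,v0) N2.N1=(alive,v0) N2.N2=(alive,v0) N2.N3=(alive,v0) | N0.N0=(alive,v0) N0.N1=(alive,v0) N0.N2=(alive,v0) N0.N3=(alive,v0)
Op 2: gossip N2<->N1 -> N2.N0=(alive,v0) N2.N1=(alive,v0) N2.N2=(alive,v0) N2.N3=(alive,v0) | N1.N0=(alive,v0) N1.N1=(alive,v0) N1.N2=(alive,v0) N1.N3=(alive,v0)
Op 3: gossip N2<->N0 -> N2.N0=(alive,v0) N2.N1=(alive,v0) N2.N2=(alive,v0) N2.N3=(alive,v0) | N0.N0=(alive,v0) N0.N1=(alive,v0) N0.N2=(alive,v0) N0.N3=(alive,v0)
Op 4: gossip N2<->N0 -> N2.N0=(alive,v0) N2.N1=(alive,v0) N2.N2=(alive,v0) N2.N3=(alive,v0) | N0.N0=(alive,v0) N0.N1=(alive,v0) N0.N2=(alive,v0) N0.N3=(alive,v0)
Op 5: gossip N1<->N2 -> N1.N0=(alive,v0) N1.N1=(alive,v0) N1.N2=(alive,v0) N1.N3=(alive,v0) | N2.N0=(alive,v0) N2.N1=(alive,v0) N2.N2=(alive,v0) N2.N3=(alive,v0)
Op 6: N1 marks N0=dead -> (dead,v1)
Op 7: gossip N0<->N2 -> N0.N0=(alive,v0) N0.N1=(alive,v0) N0.N2=(alive,v0) N0.N3=(alive,v0) | N2.N0=(alive,v0) N2.N1=(alive,v0) N2.N2=(alive,v0) N2.N3=(alive,v0)
Op 8: gossip N2<->N1 -> N2.N0=(dead,v1) N2.N1=(alive,v0) N2.N2=(alive,v0) N2.N3=(alive,v0) | N1.N0=(dead,v1) N1.N1=(alive,v0) N1.N2=(alive,v0) N1.N3=(alive,v0)
Op 9: N2 marks N2=dead -> (dead,v1)
Op 10: N0 marks N2=alive -> (alive,v1)
Op 11: N2 marks N0=suspect -> (suspect,v2)
Op 12: N2 marks N3=suspect -> (suspect,v1)

Answer: N0=suspect,2 N1=alive,0 N2=dead,1 N3=suspect,1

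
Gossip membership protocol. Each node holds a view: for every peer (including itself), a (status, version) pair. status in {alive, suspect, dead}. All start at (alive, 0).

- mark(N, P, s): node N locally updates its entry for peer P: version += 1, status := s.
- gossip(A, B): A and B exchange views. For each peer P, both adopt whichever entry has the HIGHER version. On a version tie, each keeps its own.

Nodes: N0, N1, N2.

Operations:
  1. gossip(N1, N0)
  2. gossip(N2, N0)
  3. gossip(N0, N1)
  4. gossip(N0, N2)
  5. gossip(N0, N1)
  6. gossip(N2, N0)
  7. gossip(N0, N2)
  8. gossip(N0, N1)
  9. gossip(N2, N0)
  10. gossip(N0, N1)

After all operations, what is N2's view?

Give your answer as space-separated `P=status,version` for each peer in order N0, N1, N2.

Op 1: gossip N1<->N0 -> N1.N0=(alive,v0) N1.N1=(alive,v0) N1.N2=(alive,v0) | N0.N0=(alive,v0) N0.N1=(alive,v0) N0.N2=(alive,v0)
Op 2: gossip N2<->N0 -> N2.N0=(alive,v0) N2.N1=(alive,v0) N2.N2=(alive,v0) | N0.N0=(alive,v0) N0.N1=(alive,v0) N0.N2=(alive,v0)
Op 3: gossip N0<->N1 -> N0.N0=(alive,v0) N0.N1=(alive,v0) N0.N2=(alive,v0) | N1.N0=(alive,v0) N1.N1=(alive,v0) N1.N2=(alive,v0)
Op 4: gossip N0<->N2 -> N0.N0=(alive,v0) N0.N1=(alive,v0) N0.N2=(alive,v0) | N2.N0=(alive,v0) N2.N1=(alive,v0) N2.N2=(alive,v0)
Op 5: gossip N0<->N1 -> N0.N0=(alive,v0) N0.N1=(alive,v0) N0.N2=(alive,v0) | N1.N0=(alive,v0) N1.N1=(alive,v0) N1.N2=(alive,v0)
Op 6: gossip N2<->N0 -> N2.N0=(alive,v0) N2.N1=(alive,v0) N2.N2=(alive,v0) | N0.N0=(alive,v0) N0.N1=(alive,v0) N0.N2=(alive,v0)
Op 7: gossip N0<->N2 -> N0.N0=(alive,v0) N0.N1=(alive,v0) N0.N2=(alive,v0) | N2.N0=(alive,v0) N2.N1=(alive,v0) N2.N2=(alive,v0)
Op 8: gossip N0<->N1 -> N0.N0=(alive,v0) N0.N1=(alive,v0) N0.N2=(alive,v0) | N1.N0=(alive,v0) N1.N1=(alive,v0) N1.N2=(alive,v0)
Op 9: gossip N2<->N0 -> N2.N0=(alive,v0) N2.N1=(alive,v0) N2.N2=(alive,v0) | N0.N0=(alive,v0) N0.N1=(alive,v0) N0.N2=(alive,v0)
Op 10: gossip N0<->N1 -> N0.N0=(alive,v0) N0.N1=(alive,v0) N0.N2=(alive,v0) | N1.N0=(alive,v0) N1.N1=(alive,v0) N1.N2=(alive,v0)

Answer: N0=alive,0 N1=alive,0 N2=alive,0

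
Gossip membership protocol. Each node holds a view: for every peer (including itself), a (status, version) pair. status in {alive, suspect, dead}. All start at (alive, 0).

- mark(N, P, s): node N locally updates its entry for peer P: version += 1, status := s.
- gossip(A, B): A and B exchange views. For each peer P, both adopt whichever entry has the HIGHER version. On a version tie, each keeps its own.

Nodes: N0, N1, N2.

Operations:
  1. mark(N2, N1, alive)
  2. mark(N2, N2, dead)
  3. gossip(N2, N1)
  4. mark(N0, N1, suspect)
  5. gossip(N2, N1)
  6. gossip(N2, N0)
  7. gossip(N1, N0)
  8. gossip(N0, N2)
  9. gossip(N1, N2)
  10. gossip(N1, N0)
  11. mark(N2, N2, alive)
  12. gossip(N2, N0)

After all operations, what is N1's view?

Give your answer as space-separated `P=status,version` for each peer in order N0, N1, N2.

Answer: N0=alive,0 N1=alive,1 N2=dead,1

Derivation:
Op 1: N2 marks N1=alive -> (alive,v1)
Op 2: N2 marks N2=dead -> (dead,v1)
Op 3: gossip N2<->N1 -> N2.N0=(alive,v0) N2.N1=(alive,v1) N2.N2=(dead,v1) | N1.N0=(alive,v0) N1.N1=(alive,v1) N1.N2=(dead,v1)
Op 4: N0 marks N1=suspect -> (suspect,v1)
Op 5: gossip N2<->N1 -> N2.N0=(alive,v0) N2.N1=(alive,v1) N2.N2=(dead,v1) | N1.N0=(alive,v0) N1.N1=(alive,v1) N1.N2=(dead,v1)
Op 6: gossip N2<->N0 -> N2.N0=(alive,v0) N2.N1=(alive,v1) N2.N2=(dead,v1) | N0.N0=(alive,v0) N0.N1=(suspect,v1) N0.N2=(dead,v1)
Op 7: gossip N1<->N0 -> N1.N0=(alive,v0) N1.N1=(alive,v1) N1.N2=(dead,v1) | N0.N0=(alive,v0) N0.N1=(suspect,v1) N0.N2=(dead,v1)
Op 8: gossip N0<->N2 -> N0.N0=(alive,v0) N0.N1=(suspect,v1) N0.N2=(dead,v1) | N2.N0=(alive,v0) N2.N1=(alive,v1) N2.N2=(dead,v1)
Op 9: gossip N1<->N2 -> N1.N0=(alive,v0) N1.N1=(alive,v1) N1.N2=(dead,v1) | N2.N0=(alive,v0) N2.N1=(alive,v1) N2.N2=(dead,v1)
Op 10: gossip N1<->N0 -> N1.N0=(alive,v0) N1.N1=(alive,v1) N1.N2=(dead,v1) | N0.N0=(alive,v0) N0.N1=(suspect,v1) N0.N2=(dead,v1)
Op 11: N2 marks N2=alive -> (alive,v2)
Op 12: gossip N2<->N0 -> N2.N0=(alive,v0) N2.N1=(alive,v1) N2.N2=(alive,v2) | N0.N0=(alive,v0) N0.N1=(suspect,v1) N0.N2=(alive,v2)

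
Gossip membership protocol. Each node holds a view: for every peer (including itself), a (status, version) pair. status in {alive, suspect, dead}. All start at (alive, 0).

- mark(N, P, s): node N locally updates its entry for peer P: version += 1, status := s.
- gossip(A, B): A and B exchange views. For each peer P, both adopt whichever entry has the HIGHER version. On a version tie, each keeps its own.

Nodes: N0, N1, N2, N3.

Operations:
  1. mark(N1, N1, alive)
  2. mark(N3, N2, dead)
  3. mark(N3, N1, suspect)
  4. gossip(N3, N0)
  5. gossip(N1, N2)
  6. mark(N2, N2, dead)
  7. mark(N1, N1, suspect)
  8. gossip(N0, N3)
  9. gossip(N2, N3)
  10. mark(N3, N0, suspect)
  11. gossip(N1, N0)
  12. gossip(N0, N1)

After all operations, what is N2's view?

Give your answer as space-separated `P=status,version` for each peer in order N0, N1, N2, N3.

Op 1: N1 marks N1=alive -> (alive,v1)
Op 2: N3 marks N2=dead -> (dead,v1)
Op 3: N3 marks N1=suspect -> (suspect,v1)
Op 4: gossip N3<->N0 -> N3.N0=(alive,v0) N3.N1=(suspect,v1) N3.N2=(dead,v1) N3.N3=(alive,v0) | N0.N0=(alive,v0) N0.N1=(suspect,v1) N0.N2=(dead,v1) N0.N3=(alive,v0)
Op 5: gossip N1<->N2 -> N1.N0=(alive,v0) N1.N1=(alive,v1) N1.N2=(alive,v0) N1.N3=(alive,v0) | N2.N0=(alive,v0) N2.N1=(alive,v1) N2.N2=(alive,v0) N2.N3=(alive,v0)
Op 6: N2 marks N2=dead -> (dead,v1)
Op 7: N1 marks N1=suspect -> (suspect,v2)
Op 8: gossip N0<->N3 -> N0.N0=(alive,v0) N0.N1=(suspect,v1) N0.N2=(dead,v1) N0.N3=(alive,v0) | N3.N0=(alive,v0) N3.N1=(suspect,v1) N3.N2=(dead,v1) N3.N3=(alive,v0)
Op 9: gossip N2<->N3 -> N2.N0=(alive,v0) N2.N1=(alive,v1) N2.N2=(dead,v1) N2.N3=(alive,v0) | N3.N0=(alive,v0) N3.N1=(suspect,v1) N3.N2=(dead,v1) N3.N3=(alive,v0)
Op 10: N3 marks N0=suspect -> (suspect,v1)
Op 11: gossip N1<->N0 -> N1.N0=(alive,v0) N1.N1=(suspect,v2) N1.N2=(dead,v1) N1.N3=(alive,v0) | N0.N0=(alive,v0) N0.N1=(suspect,v2) N0.N2=(dead,v1) N0.N3=(alive,v0)
Op 12: gossip N0<->N1 -> N0.N0=(alive,v0) N0.N1=(suspect,v2) N0.N2=(dead,v1) N0.N3=(alive,v0) | N1.N0=(alive,v0) N1.N1=(suspect,v2) N1.N2=(dead,v1) N1.N3=(alive,v0)

Answer: N0=alive,0 N1=alive,1 N2=dead,1 N3=alive,0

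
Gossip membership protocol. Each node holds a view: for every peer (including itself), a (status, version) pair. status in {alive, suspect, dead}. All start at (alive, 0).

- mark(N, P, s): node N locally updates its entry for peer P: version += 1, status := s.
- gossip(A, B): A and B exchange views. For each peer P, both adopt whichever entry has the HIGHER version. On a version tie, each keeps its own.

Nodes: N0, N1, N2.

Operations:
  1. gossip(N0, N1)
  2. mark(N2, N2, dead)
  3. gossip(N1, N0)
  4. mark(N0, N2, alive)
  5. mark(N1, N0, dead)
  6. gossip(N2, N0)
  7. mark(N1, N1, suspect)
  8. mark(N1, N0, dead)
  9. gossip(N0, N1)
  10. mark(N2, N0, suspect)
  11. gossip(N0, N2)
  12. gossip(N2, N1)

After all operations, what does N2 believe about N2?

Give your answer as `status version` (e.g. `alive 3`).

Op 1: gossip N0<->N1 -> N0.N0=(alive,v0) N0.N1=(alive,v0) N0.N2=(alive,v0) | N1.N0=(alive,v0) N1.N1=(alive,v0) N1.N2=(alive,v0)
Op 2: N2 marks N2=dead -> (dead,v1)
Op 3: gossip N1<->N0 -> N1.N0=(alive,v0) N1.N1=(alive,v0) N1.N2=(alive,v0) | N0.N0=(alive,v0) N0.N1=(alive,v0) N0.N2=(alive,v0)
Op 4: N0 marks N2=alive -> (alive,v1)
Op 5: N1 marks N0=dead -> (dead,v1)
Op 6: gossip N2<->N0 -> N2.N0=(alive,v0) N2.N1=(alive,v0) N2.N2=(dead,v1) | N0.N0=(alive,v0) N0.N1=(alive,v0) N0.N2=(alive,v1)
Op 7: N1 marks N1=suspect -> (suspect,v1)
Op 8: N1 marks N0=dead -> (dead,v2)
Op 9: gossip N0<->N1 -> N0.N0=(dead,v2) N0.N1=(suspect,v1) N0.N2=(alive,v1) | N1.N0=(dead,v2) N1.N1=(suspect,v1) N1.N2=(alive,v1)
Op 10: N2 marks N0=suspect -> (suspect,v1)
Op 11: gossip N0<->N2 -> N0.N0=(dead,v2) N0.N1=(suspect,v1) N0.N2=(alive,v1) | N2.N0=(dead,v2) N2.N1=(suspect,v1) N2.N2=(dead,v1)
Op 12: gossip N2<->N1 -> N2.N0=(dead,v2) N2.N1=(suspect,v1) N2.N2=(dead,v1) | N1.N0=(dead,v2) N1.N1=(suspect,v1) N1.N2=(alive,v1)

Answer: dead 1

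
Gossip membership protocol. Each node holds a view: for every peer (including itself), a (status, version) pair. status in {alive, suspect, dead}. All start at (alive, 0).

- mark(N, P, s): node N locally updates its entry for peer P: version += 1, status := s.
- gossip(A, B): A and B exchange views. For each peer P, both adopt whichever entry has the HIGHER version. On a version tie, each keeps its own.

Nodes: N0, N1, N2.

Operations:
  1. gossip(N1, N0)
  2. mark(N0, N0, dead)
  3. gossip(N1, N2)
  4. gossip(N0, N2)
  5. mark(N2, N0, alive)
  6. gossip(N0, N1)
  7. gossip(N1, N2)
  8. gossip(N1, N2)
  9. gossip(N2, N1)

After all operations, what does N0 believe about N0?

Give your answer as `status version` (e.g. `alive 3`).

Answer: dead 1

Derivation:
Op 1: gossip N1<->N0 -> N1.N0=(alive,v0) N1.N1=(alive,v0) N1.N2=(alive,v0) | N0.N0=(alive,v0) N0.N1=(alive,v0) N0.N2=(alive,v0)
Op 2: N0 marks N0=dead -> (dead,v1)
Op 3: gossip N1<->N2 -> N1.N0=(alive,v0) N1.N1=(alive,v0) N1.N2=(alive,v0) | N2.N0=(alive,v0) N2.N1=(alive,v0) N2.N2=(alive,v0)
Op 4: gossip N0<->N2 -> N0.N0=(dead,v1) N0.N1=(alive,v0) N0.N2=(alive,v0) | N2.N0=(dead,v1) N2.N1=(alive,v0) N2.N2=(alive,v0)
Op 5: N2 marks N0=alive -> (alive,v2)
Op 6: gossip N0<->N1 -> N0.N0=(dead,v1) N0.N1=(alive,v0) N0.N2=(alive,v0) | N1.N0=(dead,v1) N1.N1=(alive,v0) N1.N2=(alive,v0)
Op 7: gossip N1<->N2 -> N1.N0=(alive,v2) N1.N1=(alive,v0) N1.N2=(alive,v0) | N2.N0=(alive,v2) N2.N1=(alive,v0) N2.N2=(alive,v0)
Op 8: gossip N1<->N2 -> N1.N0=(alive,v2) N1.N1=(alive,v0) N1.N2=(alive,v0) | N2.N0=(alive,v2) N2.N1=(alive,v0) N2.N2=(alive,v0)
Op 9: gossip N2<->N1 -> N2.N0=(alive,v2) N2.N1=(alive,v0) N2.N2=(alive,v0) | N1.N0=(alive,v2) N1.N1=(alive,v0) N1.N2=(alive,v0)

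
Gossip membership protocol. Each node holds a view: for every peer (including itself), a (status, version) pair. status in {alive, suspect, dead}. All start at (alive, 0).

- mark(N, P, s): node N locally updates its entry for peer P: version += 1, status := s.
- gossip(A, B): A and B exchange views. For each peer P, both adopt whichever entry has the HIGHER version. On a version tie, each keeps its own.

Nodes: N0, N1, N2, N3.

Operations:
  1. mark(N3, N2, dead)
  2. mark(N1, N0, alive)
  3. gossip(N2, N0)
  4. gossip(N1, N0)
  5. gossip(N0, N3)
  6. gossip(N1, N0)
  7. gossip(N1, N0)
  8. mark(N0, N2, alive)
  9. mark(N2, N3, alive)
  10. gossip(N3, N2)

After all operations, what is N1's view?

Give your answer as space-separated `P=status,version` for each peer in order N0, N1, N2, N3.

Op 1: N3 marks N2=dead -> (dead,v1)
Op 2: N1 marks N0=alive -> (alive,v1)
Op 3: gossip N2<->N0 -> N2.N0=(alive,v0) N2.N1=(alive,v0) N2.N2=(alive,v0) N2.N3=(alive,v0) | N0.N0=(alive,v0) N0.N1=(alive,v0) N0.N2=(alive,v0) N0.N3=(alive,v0)
Op 4: gossip N1<->N0 -> N1.N0=(alive,v1) N1.N1=(alive,v0) N1.N2=(alive,v0) N1.N3=(alive,v0) | N0.N0=(alive,v1) N0.N1=(alive,v0) N0.N2=(alive,v0) N0.N3=(alive,v0)
Op 5: gossip N0<->N3 -> N0.N0=(alive,v1) N0.N1=(alive,v0) N0.N2=(dead,v1) N0.N3=(alive,v0) | N3.N0=(alive,v1) N3.N1=(alive,v0) N3.N2=(dead,v1) N3.N3=(alive,v0)
Op 6: gossip N1<->N0 -> N1.N0=(alive,v1) N1.N1=(alive,v0) N1.N2=(dead,v1) N1.N3=(alive,v0) | N0.N0=(alive,v1) N0.N1=(alive,v0) N0.N2=(dead,v1) N0.N3=(alive,v0)
Op 7: gossip N1<->N0 -> N1.N0=(alive,v1) N1.N1=(alive,v0) N1.N2=(dead,v1) N1.N3=(alive,v0) | N0.N0=(alive,v1) N0.N1=(alive,v0) N0.N2=(dead,v1) N0.N3=(alive,v0)
Op 8: N0 marks N2=alive -> (alive,v2)
Op 9: N2 marks N3=alive -> (alive,v1)
Op 10: gossip N3<->N2 -> N3.N0=(alive,v1) N3.N1=(alive,v0) N3.N2=(dead,v1) N3.N3=(alive,v1) | N2.N0=(alive,v1) N2.N1=(alive,v0) N2.N2=(dead,v1) N2.N3=(alive,v1)

Answer: N0=alive,1 N1=alive,0 N2=dead,1 N3=alive,0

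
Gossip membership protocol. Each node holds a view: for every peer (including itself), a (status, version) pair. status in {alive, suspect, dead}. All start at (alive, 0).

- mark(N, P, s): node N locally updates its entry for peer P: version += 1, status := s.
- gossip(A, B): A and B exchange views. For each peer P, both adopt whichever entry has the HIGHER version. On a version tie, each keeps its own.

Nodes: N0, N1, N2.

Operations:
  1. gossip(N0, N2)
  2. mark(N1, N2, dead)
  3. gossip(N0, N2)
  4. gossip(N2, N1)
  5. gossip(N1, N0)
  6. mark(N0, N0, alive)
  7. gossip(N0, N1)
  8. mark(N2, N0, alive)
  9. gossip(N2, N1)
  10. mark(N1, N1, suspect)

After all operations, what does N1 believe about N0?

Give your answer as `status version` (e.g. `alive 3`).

Answer: alive 1

Derivation:
Op 1: gossip N0<->N2 -> N0.N0=(alive,v0) N0.N1=(alive,v0) N0.N2=(alive,v0) | N2.N0=(alive,v0) N2.N1=(alive,v0) N2.N2=(alive,v0)
Op 2: N1 marks N2=dead -> (dead,v1)
Op 3: gossip N0<->N2 -> N0.N0=(alive,v0) N0.N1=(alive,v0) N0.N2=(alive,v0) | N2.N0=(alive,v0) N2.N1=(alive,v0) N2.N2=(alive,v0)
Op 4: gossip N2<->N1 -> N2.N0=(alive,v0) N2.N1=(alive,v0) N2.N2=(dead,v1) | N1.N0=(alive,v0) N1.N1=(alive,v0) N1.N2=(dead,v1)
Op 5: gossip N1<->N0 -> N1.N0=(alive,v0) N1.N1=(alive,v0) N1.N2=(dead,v1) | N0.N0=(alive,v0) N0.N1=(alive,v0) N0.N2=(dead,v1)
Op 6: N0 marks N0=alive -> (alive,v1)
Op 7: gossip N0<->N1 -> N0.N0=(alive,v1) N0.N1=(alive,v0) N0.N2=(dead,v1) | N1.N0=(alive,v1) N1.N1=(alive,v0) N1.N2=(dead,v1)
Op 8: N2 marks N0=alive -> (alive,v1)
Op 9: gossip N2<->N1 -> N2.N0=(alive,v1) N2.N1=(alive,v0) N2.N2=(dead,v1) | N1.N0=(alive,v1) N1.N1=(alive,v0) N1.N2=(dead,v1)
Op 10: N1 marks N1=suspect -> (suspect,v1)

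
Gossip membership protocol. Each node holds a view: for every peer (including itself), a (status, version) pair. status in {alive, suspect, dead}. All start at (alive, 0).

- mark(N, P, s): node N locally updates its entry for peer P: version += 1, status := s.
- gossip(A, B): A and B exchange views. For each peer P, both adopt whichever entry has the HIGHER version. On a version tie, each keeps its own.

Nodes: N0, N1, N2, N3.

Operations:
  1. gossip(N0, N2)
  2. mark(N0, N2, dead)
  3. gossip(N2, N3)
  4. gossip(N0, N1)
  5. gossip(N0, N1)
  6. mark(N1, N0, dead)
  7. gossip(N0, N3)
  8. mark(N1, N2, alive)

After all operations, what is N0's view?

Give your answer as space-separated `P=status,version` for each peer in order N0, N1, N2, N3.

Answer: N0=alive,0 N1=alive,0 N2=dead,1 N3=alive,0

Derivation:
Op 1: gossip N0<->N2 -> N0.N0=(alive,v0) N0.N1=(alive,v0) N0.N2=(alive,v0) N0.N3=(alive,v0) | N2.N0=(alive,v0) N2.N1=(alive,v0) N2.N2=(alive,v0) N2.N3=(alive,v0)
Op 2: N0 marks N2=dead -> (dead,v1)
Op 3: gossip N2<->N3 -> N2.N0=(alive,v0) N2.N1=(alive,v0) N2.N2=(alive,v0) N2.N3=(alive,v0) | N3.N0=(alive,v0) N3.N1=(alive,v0) N3.N2=(alive,v0) N3.N3=(alive,v0)
Op 4: gossip N0<->N1 -> N0.N0=(alive,v0) N0.N1=(alive,v0) N0.N2=(dead,v1) N0.N3=(alive,v0) | N1.N0=(alive,v0) N1.N1=(alive,v0) N1.N2=(dead,v1) N1.N3=(alive,v0)
Op 5: gossip N0<->N1 -> N0.N0=(alive,v0) N0.N1=(alive,v0) N0.N2=(dead,v1) N0.N3=(alive,v0) | N1.N0=(alive,v0) N1.N1=(alive,v0) N1.N2=(dead,v1) N1.N3=(alive,v0)
Op 6: N1 marks N0=dead -> (dead,v1)
Op 7: gossip N0<->N3 -> N0.N0=(alive,v0) N0.N1=(alive,v0) N0.N2=(dead,v1) N0.N3=(alive,v0) | N3.N0=(alive,v0) N3.N1=(alive,v0) N3.N2=(dead,v1) N3.N3=(alive,v0)
Op 8: N1 marks N2=alive -> (alive,v2)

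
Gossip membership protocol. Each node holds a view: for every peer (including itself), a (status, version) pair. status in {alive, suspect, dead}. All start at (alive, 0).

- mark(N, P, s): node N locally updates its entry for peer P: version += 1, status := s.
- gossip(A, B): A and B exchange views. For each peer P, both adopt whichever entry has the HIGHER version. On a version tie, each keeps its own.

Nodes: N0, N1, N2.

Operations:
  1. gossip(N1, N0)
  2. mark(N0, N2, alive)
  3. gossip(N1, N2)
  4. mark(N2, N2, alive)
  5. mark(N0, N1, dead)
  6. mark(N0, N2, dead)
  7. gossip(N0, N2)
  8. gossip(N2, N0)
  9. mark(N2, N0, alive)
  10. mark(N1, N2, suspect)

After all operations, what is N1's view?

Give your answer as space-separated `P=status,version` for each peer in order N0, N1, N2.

Op 1: gossip N1<->N0 -> N1.N0=(alive,v0) N1.N1=(alive,v0) N1.N2=(alive,v0) | N0.N0=(alive,v0) N0.N1=(alive,v0) N0.N2=(alive,v0)
Op 2: N0 marks N2=alive -> (alive,v1)
Op 3: gossip N1<->N2 -> N1.N0=(alive,v0) N1.N1=(alive,v0) N1.N2=(alive,v0) | N2.N0=(alive,v0) N2.N1=(alive,v0) N2.N2=(alive,v0)
Op 4: N2 marks N2=alive -> (alive,v1)
Op 5: N0 marks N1=dead -> (dead,v1)
Op 6: N0 marks N2=dead -> (dead,v2)
Op 7: gossip N0<->N2 -> N0.N0=(alive,v0) N0.N1=(dead,v1) N0.N2=(dead,v2) | N2.N0=(alive,v0) N2.N1=(dead,v1) N2.N2=(dead,v2)
Op 8: gossip N2<->N0 -> N2.N0=(alive,v0) N2.N1=(dead,v1) N2.N2=(dead,v2) | N0.N0=(alive,v0) N0.N1=(dead,v1) N0.N2=(dead,v2)
Op 9: N2 marks N0=alive -> (alive,v1)
Op 10: N1 marks N2=suspect -> (suspect,v1)

Answer: N0=alive,0 N1=alive,0 N2=suspect,1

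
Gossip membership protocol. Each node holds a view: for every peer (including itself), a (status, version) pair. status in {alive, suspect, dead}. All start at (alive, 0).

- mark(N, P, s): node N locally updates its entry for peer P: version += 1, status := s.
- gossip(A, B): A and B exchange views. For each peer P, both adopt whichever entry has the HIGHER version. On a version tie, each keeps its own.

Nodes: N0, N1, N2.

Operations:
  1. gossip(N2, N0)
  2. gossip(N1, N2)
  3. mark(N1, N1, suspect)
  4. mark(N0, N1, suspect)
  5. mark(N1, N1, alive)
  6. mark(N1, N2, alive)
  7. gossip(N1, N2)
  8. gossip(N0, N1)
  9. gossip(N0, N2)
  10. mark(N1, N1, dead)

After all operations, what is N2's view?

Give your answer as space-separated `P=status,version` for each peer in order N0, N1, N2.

Answer: N0=alive,0 N1=alive,2 N2=alive,1

Derivation:
Op 1: gossip N2<->N0 -> N2.N0=(alive,v0) N2.N1=(alive,v0) N2.N2=(alive,v0) | N0.N0=(alive,v0) N0.N1=(alive,v0) N0.N2=(alive,v0)
Op 2: gossip N1<->N2 -> N1.N0=(alive,v0) N1.N1=(alive,v0) N1.N2=(alive,v0) | N2.N0=(alive,v0) N2.N1=(alive,v0) N2.N2=(alive,v0)
Op 3: N1 marks N1=suspect -> (suspect,v1)
Op 4: N0 marks N1=suspect -> (suspect,v1)
Op 5: N1 marks N1=alive -> (alive,v2)
Op 6: N1 marks N2=alive -> (alive,v1)
Op 7: gossip N1<->N2 -> N1.N0=(alive,v0) N1.N1=(alive,v2) N1.N2=(alive,v1) | N2.N0=(alive,v0) N2.N1=(alive,v2) N2.N2=(alive,v1)
Op 8: gossip N0<->N1 -> N0.N0=(alive,v0) N0.N1=(alive,v2) N0.N2=(alive,v1) | N1.N0=(alive,v0) N1.N1=(alive,v2) N1.N2=(alive,v1)
Op 9: gossip N0<->N2 -> N0.N0=(alive,v0) N0.N1=(alive,v2) N0.N2=(alive,v1) | N2.N0=(alive,v0) N2.N1=(alive,v2) N2.N2=(alive,v1)
Op 10: N1 marks N1=dead -> (dead,v3)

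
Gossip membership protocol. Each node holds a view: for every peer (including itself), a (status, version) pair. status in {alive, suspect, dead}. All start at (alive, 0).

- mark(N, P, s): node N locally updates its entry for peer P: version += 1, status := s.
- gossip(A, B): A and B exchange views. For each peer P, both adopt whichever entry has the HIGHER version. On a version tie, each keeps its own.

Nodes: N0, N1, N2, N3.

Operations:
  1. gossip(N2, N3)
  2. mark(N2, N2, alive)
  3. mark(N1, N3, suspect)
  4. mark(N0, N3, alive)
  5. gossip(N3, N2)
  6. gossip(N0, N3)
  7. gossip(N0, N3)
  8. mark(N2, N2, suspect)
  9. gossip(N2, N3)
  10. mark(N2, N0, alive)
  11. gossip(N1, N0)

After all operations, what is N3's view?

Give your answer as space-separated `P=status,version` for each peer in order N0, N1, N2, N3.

Op 1: gossip N2<->N3 -> N2.N0=(alive,v0) N2.N1=(alive,v0) N2.N2=(alive,v0) N2.N3=(alive,v0) | N3.N0=(alive,v0) N3.N1=(alive,v0) N3.N2=(alive,v0) N3.N3=(alive,v0)
Op 2: N2 marks N2=alive -> (alive,v1)
Op 3: N1 marks N3=suspect -> (suspect,v1)
Op 4: N0 marks N3=alive -> (alive,v1)
Op 5: gossip N3<->N2 -> N3.N0=(alive,v0) N3.N1=(alive,v0) N3.N2=(alive,v1) N3.N3=(alive,v0) | N2.N0=(alive,v0) N2.N1=(alive,v0) N2.N2=(alive,v1) N2.N3=(alive,v0)
Op 6: gossip N0<->N3 -> N0.N0=(alive,v0) N0.N1=(alive,v0) N0.N2=(alive,v1) N0.N3=(alive,v1) | N3.N0=(alive,v0) N3.N1=(alive,v0) N3.N2=(alive,v1) N3.N3=(alive,v1)
Op 7: gossip N0<->N3 -> N0.N0=(alive,v0) N0.N1=(alive,v0) N0.N2=(alive,v1) N0.N3=(alive,v1) | N3.N0=(alive,v0) N3.N1=(alive,v0) N3.N2=(alive,v1) N3.N3=(alive,v1)
Op 8: N2 marks N2=suspect -> (suspect,v2)
Op 9: gossip N2<->N3 -> N2.N0=(alive,v0) N2.N1=(alive,v0) N2.N2=(suspect,v2) N2.N3=(alive,v1) | N3.N0=(alive,v0) N3.N1=(alive,v0) N3.N2=(suspect,v2) N3.N3=(alive,v1)
Op 10: N2 marks N0=alive -> (alive,v1)
Op 11: gossip N1<->N0 -> N1.N0=(alive,v0) N1.N1=(alive,v0) N1.N2=(alive,v1) N1.N3=(suspect,v1) | N0.N0=(alive,v0) N0.N1=(alive,v0) N0.N2=(alive,v1) N0.N3=(alive,v1)

Answer: N0=alive,0 N1=alive,0 N2=suspect,2 N3=alive,1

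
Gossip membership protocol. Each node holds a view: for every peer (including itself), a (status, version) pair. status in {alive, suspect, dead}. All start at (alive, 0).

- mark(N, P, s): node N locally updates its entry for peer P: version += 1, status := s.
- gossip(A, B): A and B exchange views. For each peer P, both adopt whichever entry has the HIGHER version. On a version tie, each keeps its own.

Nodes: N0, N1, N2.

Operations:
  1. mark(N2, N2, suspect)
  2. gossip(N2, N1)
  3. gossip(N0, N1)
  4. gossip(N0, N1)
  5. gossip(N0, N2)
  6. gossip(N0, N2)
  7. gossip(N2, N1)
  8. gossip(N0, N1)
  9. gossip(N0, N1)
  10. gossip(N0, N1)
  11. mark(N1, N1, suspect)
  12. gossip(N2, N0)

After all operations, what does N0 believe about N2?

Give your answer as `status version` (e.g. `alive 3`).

Op 1: N2 marks N2=suspect -> (suspect,v1)
Op 2: gossip N2<->N1 -> N2.N0=(alive,v0) N2.N1=(alive,v0) N2.N2=(suspect,v1) | N1.N0=(alive,v0) N1.N1=(alive,v0) N1.N2=(suspect,v1)
Op 3: gossip N0<->N1 -> N0.N0=(alive,v0) N0.N1=(alive,v0) N0.N2=(suspect,v1) | N1.N0=(alive,v0) N1.N1=(alive,v0) N1.N2=(suspect,v1)
Op 4: gossip N0<->N1 -> N0.N0=(alive,v0) N0.N1=(alive,v0) N0.N2=(suspect,v1) | N1.N0=(alive,v0) N1.N1=(alive,v0) N1.N2=(suspect,v1)
Op 5: gossip N0<->N2 -> N0.N0=(alive,v0) N0.N1=(alive,v0) N0.N2=(suspect,v1) | N2.N0=(alive,v0) N2.N1=(alive,v0) N2.N2=(suspect,v1)
Op 6: gossip N0<->N2 -> N0.N0=(alive,v0) N0.N1=(alive,v0) N0.N2=(suspect,v1) | N2.N0=(alive,v0) N2.N1=(alive,v0) N2.N2=(suspect,v1)
Op 7: gossip N2<->N1 -> N2.N0=(alive,v0) N2.N1=(alive,v0) N2.N2=(suspect,v1) | N1.N0=(alive,v0) N1.N1=(alive,v0) N1.N2=(suspect,v1)
Op 8: gossip N0<->N1 -> N0.N0=(alive,v0) N0.N1=(alive,v0) N0.N2=(suspect,v1) | N1.N0=(alive,v0) N1.N1=(alive,v0) N1.N2=(suspect,v1)
Op 9: gossip N0<->N1 -> N0.N0=(alive,v0) N0.N1=(alive,v0) N0.N2=(suspect,v1) | N1.N0=(alive,v0) N1.N1=(alive,v0) N1.N2=(suspect,v1)
Op 10: gossip N0<->N1 -> N0.N0=(alive,v0) N0.N1=(alive,v0) N0.N2=(suspect,v1) | N1.N0=(alive,v0) N1.N1=(alive,v0) N1.N2=(suspect,v1)
Op 11: N1 marks N1=suspect -> (suspect,v1)
Op 12: gossip N2<->N0 -> N2.N0=(alive,v0) N2.N1=(alive,v0) N2.N2=(suspect,v1) | N0.N0=(alive,v0) N0.N1=(alive,v0) N0.N2=(suspect,v1)

Answer: suspect 1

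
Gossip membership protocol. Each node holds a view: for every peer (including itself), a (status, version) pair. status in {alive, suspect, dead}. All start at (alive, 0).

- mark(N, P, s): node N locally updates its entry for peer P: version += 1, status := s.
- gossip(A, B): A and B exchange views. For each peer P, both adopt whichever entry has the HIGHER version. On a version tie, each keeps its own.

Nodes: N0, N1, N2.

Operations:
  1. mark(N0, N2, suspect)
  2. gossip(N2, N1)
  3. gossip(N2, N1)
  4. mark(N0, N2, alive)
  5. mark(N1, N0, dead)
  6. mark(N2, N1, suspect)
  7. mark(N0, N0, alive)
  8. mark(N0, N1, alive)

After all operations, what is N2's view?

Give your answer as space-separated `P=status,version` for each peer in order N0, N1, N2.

Answer: N0=alive,0 N1=suspect,1 N2=alive,0

Derivation:
Op 1: N0 marks N2=suspect -> (suspect,v1)
Op 2: gossip N2<->N1 -> N2.N0=(alive,v0) N2.N1=(alive,v0) N2.N2=(alive,v0) | N1.N0=(alive,v0) N1.N1=(alive,v0) N1.N2=(alive,v0)
Op 3: gossip N2<->N1 -> N2.N0=(alive,v0) N2.N1=(alive,v0) N2.N2=(alive,v0) | N1.N0=(alive,v0) N1.N1=(alive,v0) N1.N2=(alive,v0)
Op 4: N0 marks N2=alive -> (alive,v2)
Op 5: N1 marks N0=dead -> (dead,v1)
Op 6: N2 marks N1=suspect -> (suspect,v1)
Op 7: N0 marks N0=alive -> (alive,v1)
Op 8: N0 marks N1=alive -> (alive,v1)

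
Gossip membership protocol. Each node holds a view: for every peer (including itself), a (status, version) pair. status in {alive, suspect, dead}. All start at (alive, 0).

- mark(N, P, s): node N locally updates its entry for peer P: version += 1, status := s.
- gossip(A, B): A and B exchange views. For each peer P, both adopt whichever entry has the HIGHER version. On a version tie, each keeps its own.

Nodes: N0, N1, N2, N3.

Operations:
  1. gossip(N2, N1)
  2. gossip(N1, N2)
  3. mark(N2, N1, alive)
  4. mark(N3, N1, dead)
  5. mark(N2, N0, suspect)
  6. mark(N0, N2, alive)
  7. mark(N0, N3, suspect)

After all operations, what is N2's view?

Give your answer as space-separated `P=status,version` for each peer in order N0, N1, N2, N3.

Op 1: gossip N2<->N1 -> N2.N0=(alive,v0) N2.N1=(alive,v0) N2.N2=(alive,v0) N2.N3=(alive,v0) | N1.N0=(alive,v0) N1.N1=(alive,v0) N1.N2=(alive,v0) N1.N3=(alive,v0)
Op 2: gossip N1<->N2 -> N1.N0=(alive,v0) N1.N1=(alive,v0) N1.N2=(alive,v0) N1.N3=(alive,v0) | N2.N0=(alive,v0) N2.N1=(alive,v0) N2.N2=(alive,v0) N2.N3=(alive,v0)
Op 3: N2 marks N1=alive -> (alive,v1)
Op 4: N3 marks N1=dead -> (dead,v1)
Op 5: N2 marks N0=suspect -> (suspect,v1)
Op 6: N0 marks N2=alive -> (alive,v1)
Op 7: N0 marks N3=suspect -> (suspect,v1)

Answer: N0=suspect,1 N1=alive,1 N2=alive,0 N3=alive,0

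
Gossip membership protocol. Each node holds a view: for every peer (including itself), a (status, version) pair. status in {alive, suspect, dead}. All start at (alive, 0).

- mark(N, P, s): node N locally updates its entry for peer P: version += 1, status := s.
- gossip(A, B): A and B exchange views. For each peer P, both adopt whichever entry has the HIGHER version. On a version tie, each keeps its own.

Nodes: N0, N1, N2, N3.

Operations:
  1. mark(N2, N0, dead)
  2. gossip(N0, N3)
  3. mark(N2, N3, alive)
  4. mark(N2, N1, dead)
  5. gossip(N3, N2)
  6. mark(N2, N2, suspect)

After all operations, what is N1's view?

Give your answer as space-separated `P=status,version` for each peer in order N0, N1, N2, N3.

Op 1: N2 marks N0=dead -> (dead,v1)
Op 2: gossip N0<->N3 -> N0.N0=(alive,v0) N0.N1=(alive,v0) N0.N2=(alive,v0) N0.N3=(alive,v0) | N3.N0=(alive,v0) N3.N1=(alive,v0) N3.N2=(alive,v0) N3.N3=(alive,v0)
Op 3: N2 marks N3=alive -> (alive,v1)
Op 4: N2 marks N1=dead -> (dead,v1)
Op 5: gossip N3<->N2 -> N3.N0=(dead,v1) N3.N1=(dead,v1) N3.N2=(alive,v0) N3.N3=(alive,v1) | N2.N0=(dead,v1) N2.N1=(dead,v1) N2.N2=(alive,v0) N2.N3=(alive,v1)
Op 6: N2 marks N2=suspect -> (suspect,v1)

Answer: N0=alive,0 N1=alive,0 N2=alive,0 N3=alive,0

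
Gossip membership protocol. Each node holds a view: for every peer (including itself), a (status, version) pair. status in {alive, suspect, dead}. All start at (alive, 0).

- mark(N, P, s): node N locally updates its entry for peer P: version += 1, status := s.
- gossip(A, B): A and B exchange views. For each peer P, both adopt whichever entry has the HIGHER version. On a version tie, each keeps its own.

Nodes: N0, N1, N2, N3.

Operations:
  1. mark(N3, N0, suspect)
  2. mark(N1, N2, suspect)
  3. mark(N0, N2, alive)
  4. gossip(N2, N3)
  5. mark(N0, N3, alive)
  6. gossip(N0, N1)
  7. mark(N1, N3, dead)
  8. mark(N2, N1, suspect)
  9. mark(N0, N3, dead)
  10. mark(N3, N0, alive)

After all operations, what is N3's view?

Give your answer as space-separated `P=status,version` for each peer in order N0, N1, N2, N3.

Answer: N0=alive,2 N1=alive,0 N2=alive,0 N3=alive,0

Derivation:
Op 1: N3 marks N0=suspect -> (suspect,v1)
Op 2: N1 marks N2=suspect -> (suspect,v1)
Op 3: N0 marks N2=alive -> (alive,v1)
Op 4: gossip N2<->N3 -> N2.N0=(suspect,v1) N2.N1=(alive,v0) N2.N2=(alive,v0) N2.N3=(alive,v0) | N3.N0=(suspect,v1) N3.N1=(alive,v0) N3.N2=(alive,v0) N3.N3=(alive,v0)
Op 5: N0 marks N3=alive -> (alive,v1)
Op 6: gossip N0<->N1 -> N0.N0=(alive,v0) N0.N1=(alive,v0) N0.N2=(alive,v1) N0.N3=(alive,v1) | N1.N0=(alive,v0) N1.N1=(alive,v0) N1.N2=(suspect,v1) N1.N3=(alive,v1)
Op 7: N1 marks N3=dead -> (dead,v2)
Op 8: N2 marks N1=suspect -> (suspect,v1)
Op 9: N0 marks N3=dead -> (dead,v2)
Op 10: N3 marks N0=alive -> (alive,v2)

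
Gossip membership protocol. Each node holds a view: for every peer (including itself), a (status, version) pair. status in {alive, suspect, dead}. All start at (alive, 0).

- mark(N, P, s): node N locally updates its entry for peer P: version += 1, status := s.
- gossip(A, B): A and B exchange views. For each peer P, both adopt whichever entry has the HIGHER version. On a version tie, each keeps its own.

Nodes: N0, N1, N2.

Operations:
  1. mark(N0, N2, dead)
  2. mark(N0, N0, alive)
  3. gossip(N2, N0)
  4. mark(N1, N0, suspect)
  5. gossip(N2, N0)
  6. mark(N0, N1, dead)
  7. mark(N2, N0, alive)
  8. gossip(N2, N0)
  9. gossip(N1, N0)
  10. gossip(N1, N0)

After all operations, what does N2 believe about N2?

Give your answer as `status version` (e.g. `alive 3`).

Op 1: N0 marks N2=dead -> (dead,v1)
Op 2: N0 marks N0=alive -> (alive,v1)
Op 3: gossip N2<->N0 -> N2.N0=(alive,v1) N2.N1=(alive,v0) N2.N2=(dead,v1) | N0.N0=(alive,v1) N0.N1=(alive,v0) N0.N2=(dead,v1)
Op 4: N1 marks N0=suspect -> (suspect,v1)
Op 5: gossip N2<->N0 -> N2.N0=(alive,v1) N2.N1=(alive,v0) N2.N2=(dead,v1) | N0.N0=(alive,v1) N0.N1=(alive,v0) N0.N2=(dead,v1)
Op 6: N0 marks N1=dead -> (dead,v1)
Op 7: N2 marks N0=alive -> (alive,v2)
Op 8: gossip N2<->N0 -> N2.N0=(alive,v2) N2.N1=(dead,v1) N2.N2=(dead,v1) | N0.N0=(alive,v2) N0.N1=(dead,v1) N0.N2=(dead,v1)
Op 9: gossip N1<->N0 -> N1.N0=(alive,v2) N1.N1=(dead,v1) N1.N2=(dead,v1) | N0.N0=(alive,v2) N0.N1=(dead,v1) N0.N2=(dead,v1)
Op 10: gossip N1<->N0 -> N1.N0=(alive,v2) N1.N1=(dead,v1) N1.N2=(dead,v1) | N0.N0=(alive,v2) N0.N1=(dead,v1) N0.N2=(dead,v1)

Answer: dead 1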